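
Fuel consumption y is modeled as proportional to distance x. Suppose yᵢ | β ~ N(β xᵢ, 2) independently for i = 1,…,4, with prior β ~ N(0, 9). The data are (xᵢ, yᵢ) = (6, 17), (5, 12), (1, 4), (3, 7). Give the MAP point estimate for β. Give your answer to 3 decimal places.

β̂_MAP = 2.626

log p(β | y) = −Σ(yᵢ − βxᵢ)²/(2·2) − β²/(2·9) + const.
Setting the derivative to zero: Σxᵢ(yᵢ − βxᵢ)/2 − β/9 = 0, so β = Σxᵢyᵢ / (Σxᵢ² + σ²/τ²).
Σxᵢyᵢ = 6·17 + 5·12 + 1·4 + 3·7 = 187; Σxᵢ² = 71; σ²/τ² = 2/9.
β̂_MAP = 187 / (71 + 2/9) = 187/(641/9) = 1683/641 ≈ 2.626.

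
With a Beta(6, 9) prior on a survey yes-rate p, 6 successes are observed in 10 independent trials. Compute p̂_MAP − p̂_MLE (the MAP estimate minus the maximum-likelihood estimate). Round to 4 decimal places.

Posterior is Beta(12, 13); MAP = (12−1)/(25−2) = 11/23 ≈ 0.47826.
MLE ignores the prior: p̂_MLE = k/n = 6/10 ≈ 0.60000.
Difference = 11/23 − 6/10 = -14/115 ≈ -0.1217.

MAP − MLE = -0.1217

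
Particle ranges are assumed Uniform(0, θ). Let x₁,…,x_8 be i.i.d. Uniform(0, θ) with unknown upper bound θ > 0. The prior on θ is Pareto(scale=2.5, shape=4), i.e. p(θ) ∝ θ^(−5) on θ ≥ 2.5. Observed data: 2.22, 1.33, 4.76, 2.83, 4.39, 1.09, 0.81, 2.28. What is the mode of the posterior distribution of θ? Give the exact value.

θ̂_MAP = 4.76

The Uniform(0, θ) likelihood is θ^(−n) for θ ≥ max(xᵢ), zero otherwise. Here max(xᵢ) = 4.76.
Posterior ∝ θ^(−5) · θ^(−8) = θ^(−13) on θ ≥ max(2.5, 4.76) = 4.76.
This density is strictly decreasing in θ, so the posterior mode lies at the lower boundary of the support.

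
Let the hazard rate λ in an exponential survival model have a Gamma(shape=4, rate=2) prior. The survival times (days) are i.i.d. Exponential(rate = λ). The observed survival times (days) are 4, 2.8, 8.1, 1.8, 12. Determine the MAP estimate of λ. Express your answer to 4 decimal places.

The Exponential(rate=λ) likelihood is ∝ λ^n e^(−λΣtᵢ). Here n = 5 and Σtᵢ = 4 + 2.8 + 8.1 + 1.8 + 12 = 28.7.
Posterior ∝ λ^3e^(−2λ) · λ^5e^(−28.7λ) = λ^8e^(−30.7λ), i.e. Gamma(9, 30.7).
Mode = (a−1)/b = 8/30.7 ≈ 0.2606.

λ̂_MAP = 0.2606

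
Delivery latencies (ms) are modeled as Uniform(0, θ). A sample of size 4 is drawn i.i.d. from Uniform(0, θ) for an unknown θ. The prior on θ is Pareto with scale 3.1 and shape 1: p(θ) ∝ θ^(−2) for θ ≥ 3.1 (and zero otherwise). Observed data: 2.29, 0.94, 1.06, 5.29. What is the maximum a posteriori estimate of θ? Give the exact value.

θ̂_MAP = 5.29

The Uniform(0, θ) likelihood is θ^(−n) for θ ≥ max(xᵢ), zero otherwise. Here max(xᵢ) = 5.29.
Posterior ∝ θ^(−2) · θ^(−4) = θ^(−6) on θ ≥ max(3.1, 5.29) = 5.29.
This density is strictly decreasing in θ, so the posterior mode lies at the lower boundary of the support.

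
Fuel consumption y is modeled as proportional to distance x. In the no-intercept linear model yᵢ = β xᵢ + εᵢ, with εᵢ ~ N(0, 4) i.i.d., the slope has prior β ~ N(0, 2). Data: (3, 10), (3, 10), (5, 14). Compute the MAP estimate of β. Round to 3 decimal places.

log p(β | y) = −Σ(yᵢ − βxᵢ)²/(2·4) − β²/(2·2) + const.
Setting the derivative to zero: Σxᵢ(yᵢ − βxᵢ)/4 − β/2 = 0, so β = Σxᵢyᵢ / (Σxᵢ² + σ²/τ²).
Σxᵢyᵢ = 3·10 + 3·10 + 5·14 = 130; Σxᵢ² = 43; σ²/τ² = 2.
β̂_MAP = 130 / (43 + 2) = 130/45 ≈ 2.889.

β̂_MAP = 2.889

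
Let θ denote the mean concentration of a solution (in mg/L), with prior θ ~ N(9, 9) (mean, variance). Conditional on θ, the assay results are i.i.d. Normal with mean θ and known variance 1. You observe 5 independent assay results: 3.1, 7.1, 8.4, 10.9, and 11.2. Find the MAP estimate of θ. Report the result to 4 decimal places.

θ̂_MAP = 8.1587

n = 5; x̄ = (3.1 + 7.1 + 8.4 + 10.9 + 11.2)/5 = 40.7/5 = 8.14.
For a Normal prior and Normal likelihood with known variance, the posterior is Normal; its mode equals its mean, the precision-weighted average.
Prior precision 1/σ₀² = 1/9; data precision n/σ² = 5/1 = 5.
θ̂ = ((1/9)·9 + 5·8.14) / (1/9 + 5) = 41.7/(46/9) = 3753/460 ≈ 8.1587.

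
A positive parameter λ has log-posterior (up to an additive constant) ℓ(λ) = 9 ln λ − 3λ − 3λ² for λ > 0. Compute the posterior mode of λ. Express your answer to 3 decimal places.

λ̂_MAP = 1.000

ℓ'(λ) = 9/λ − 3 − 6λ. Setting this to zero and multiplying by λ: 6λ² + 3λ − 9 = 0.
λ = (−3 + √(3² + 4·6·9)) / (2·6) = (−3 + √225) / 12 = (−3 + 15)/12 = 1.
ℓ''(λ) = −9/λ² − 6 < 0, confirming a maximum.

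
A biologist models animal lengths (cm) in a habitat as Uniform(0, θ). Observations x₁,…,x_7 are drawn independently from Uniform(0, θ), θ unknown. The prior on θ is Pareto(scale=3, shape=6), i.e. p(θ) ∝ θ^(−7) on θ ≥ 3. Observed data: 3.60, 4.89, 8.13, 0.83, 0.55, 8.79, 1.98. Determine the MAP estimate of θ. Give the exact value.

θ̂_MAP = 8.79

The Uniform(0, θ) likelihood is θ^(−n) for θ ≥ max(xᵢ), zero otherwise. Here max(xᵢ) = 8.79.
Posterior ∝ θ^(−7) · θ^(−7) = θ^(−14) on θ ≥ max(3, 8.79) = 8.79.
This density is strictly decreasing in θ, so the posterior mode lies at the lower boundary of the support.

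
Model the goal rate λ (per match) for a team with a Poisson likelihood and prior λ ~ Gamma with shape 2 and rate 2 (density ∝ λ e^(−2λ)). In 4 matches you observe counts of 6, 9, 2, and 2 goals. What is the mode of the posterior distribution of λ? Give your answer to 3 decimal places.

λ̂_MAP = 3.333

Σxᵢ = 6+9+2+2 = 19, with n = 4.
Posterior ∝ λe^(−2λ) · λ^19e^(−4λ) = λ^20e^(−6λ), i.e. Gamma(shape=21, rate=6).
The mode of a Gamma(a, b) with a ≥ 1 (shape–rate) is (a−1)/b = 20/6 ≈ 3.333.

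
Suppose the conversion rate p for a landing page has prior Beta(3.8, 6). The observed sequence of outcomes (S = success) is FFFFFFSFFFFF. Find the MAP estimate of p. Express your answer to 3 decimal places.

p̂_MAP = 0.192

Prior: Beta(3.8, 6).
Data: 1 success in 12 trials (from the sequence). The binomial likelihood contributes p(1−p)^11, so the posterior is Beta(3.8+1, 6+11) = Beta(4.8, 17).
For Beta(a, b) with a, b > 1 the mode is (a−1)/(a+b−2) = 3.8/19.8 ≈ 0.192.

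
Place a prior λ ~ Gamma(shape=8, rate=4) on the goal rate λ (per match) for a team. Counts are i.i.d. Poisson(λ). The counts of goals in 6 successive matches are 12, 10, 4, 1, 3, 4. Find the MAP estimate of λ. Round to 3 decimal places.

λ̂_MAP = 4.100

Σxᵢ = 12+10+4+1+3+4 = 34, with n = 6.
Posterior ∝ λ^7e^(−4λ) · λ^34e^(−6λ) = λ^41e^(−10λ), i.e. Gamma(shape=42, rate=10).
The mode of a Gamma(a, b) with a ≥ 1 (shape–rate) is (a−1)/b = 41/10 ≈ 4.100.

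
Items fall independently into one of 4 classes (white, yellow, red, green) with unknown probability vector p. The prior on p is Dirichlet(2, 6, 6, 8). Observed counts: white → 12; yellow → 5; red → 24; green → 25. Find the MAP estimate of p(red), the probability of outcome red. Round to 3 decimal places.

MAP estimate of p(red) = 0.345

The posterior is Dirichlet(αᵢ + nᵢ) = Dirichlet(14, 11, 30, 33).
For a Dirichlet(a₁,…,a_K) with all aᵢ > 1, the mode has j-th component (aⱼ − 1)/(Σaᵢ − K).
Here Σaᵢ = 88 and K = 4, so p(red) = (30 − 1)/(88 − 4) = 29/84 ≈ 0.345.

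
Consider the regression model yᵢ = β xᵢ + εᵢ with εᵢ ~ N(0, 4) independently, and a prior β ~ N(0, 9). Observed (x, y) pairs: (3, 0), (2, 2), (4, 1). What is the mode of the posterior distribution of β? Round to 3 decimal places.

log p(β | y) = −Σ(yᵢ − βxᵢ)²/(2·4) − β²/(2·9) + const.
Setting the derivative to zero: Σxᵢ(yᵢ − βxᵢ)/4 − β/9 = 0, so β = Σxᵢyᵢ / (Σxᵢ² + σ²/τ²).
Σxᵢyᵢ = 3·0 + 2·2 + 4·1 = 8; Σxᵢ² = 29; σ²/τ² = 4/9.
β̂_MAP = 8 / (29 + 4/9) = 8/(265/9) = 72/265 ≈ 0.272.

β̂_MAP = 0.272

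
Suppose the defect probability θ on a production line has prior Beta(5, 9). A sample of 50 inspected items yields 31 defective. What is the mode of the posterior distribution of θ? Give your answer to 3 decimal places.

θ̂_MAP = 0.565

Prior: Beta(5, 9).
Data: 31 successes in 50 trials. The binomial likelihood contributes θ^31(1−θ)^19, so the posterior is Beta(5+31, 9+19) = Beta(36, 28).
For Beta(a, b) with a, b > 1 the mode is (a−1)/(a+b−2) = 35/62 ≈ 0.565.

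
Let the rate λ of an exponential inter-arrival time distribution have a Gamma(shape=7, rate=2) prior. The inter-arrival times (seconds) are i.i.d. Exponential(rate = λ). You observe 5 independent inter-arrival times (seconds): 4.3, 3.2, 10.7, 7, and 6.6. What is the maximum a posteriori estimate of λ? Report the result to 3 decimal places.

λ̂_MAP = 0.325

The Exponential(rate=λ) likelihood is ∝ λ^n e^(−λΣtᵢ). Here n = 5 and Σtᵢ = 4.3 + 3.2 + 10.7 + 7 + 6.6 = 31.8.
Posterior ∝ λ^6e^(−2λ) · λ^5e^(−31.8λ) = λ^11e^(−33.8λ), i.e. Gamma(12, 33.8).
Mode = (a−1)/b = 11/33.8 ≈ 0.325.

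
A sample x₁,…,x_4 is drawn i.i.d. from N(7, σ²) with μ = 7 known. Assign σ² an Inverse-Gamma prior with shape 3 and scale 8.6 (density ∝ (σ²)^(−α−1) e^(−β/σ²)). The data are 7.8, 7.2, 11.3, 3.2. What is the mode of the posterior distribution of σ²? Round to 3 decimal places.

Sum of squared deviations about the known mean: SS = (7.8−7)² + (7.2−7)² + (11.3−7)² + (3.2−7)² = 33.61.
The Normal likelihood contributes (σ²)^(−n/2) exp(−SS/(2σ²)), so the posterior is Inverse-Gamma(α + n/2, β + SS/2) = Inverse-Gamma(5, 25.405).
The mode of Inverse-Gamma(a, b) is b/(a+1) = 25.405/6 ≈ 4.234.

σ̂²_MAP = 4.234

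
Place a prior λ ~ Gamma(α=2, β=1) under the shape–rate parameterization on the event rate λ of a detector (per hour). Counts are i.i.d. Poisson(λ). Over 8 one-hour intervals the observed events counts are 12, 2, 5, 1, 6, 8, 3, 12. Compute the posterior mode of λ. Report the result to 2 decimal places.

Σxᵢ = 12+2+5+1+6+8+3+12 = 49, with n = 8.
Posterior ∝ λe^(−1λ) · λ^49e^(−8λ) = λ^50e^(−9λ), i.e. Gamma(shape=51, rate=9).
The mode of a Gamma(a, b) with a ≥ 1 (shape–rate) is (a−1)/b = 50/9 ≈ 5.56.

λ̂_MAP = 5.56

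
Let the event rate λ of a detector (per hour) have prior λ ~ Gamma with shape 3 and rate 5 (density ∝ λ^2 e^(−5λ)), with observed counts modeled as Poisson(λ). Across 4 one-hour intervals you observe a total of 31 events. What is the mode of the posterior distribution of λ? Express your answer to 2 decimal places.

Σxᵢ = 31, n = 4.
Posterior ∝ λ^2e^(−5λ) · λ^31e^(−4λ) = λ^33e^(−9λ), i.e. Gamma(shape=34, rate=9).
The mode of a Gamma(a, b) with a ≥ 1 (shape–rate) is (a−1)/b = 33/9 ≈ 3.67.

λ̂_MAP = 3.67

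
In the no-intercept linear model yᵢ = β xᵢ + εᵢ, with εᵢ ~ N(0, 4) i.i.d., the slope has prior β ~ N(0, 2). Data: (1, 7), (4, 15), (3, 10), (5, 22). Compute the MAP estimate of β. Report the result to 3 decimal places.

β̂_MAP = 3.906

log p(β | y) = −Σ(yᵢ − βxᵢ)²/(2·4) − β²/(2·2) + const.
Setting the derivative to zero: Σxᵢ(yᵢ − βxᵢ)/4 − β/2 = 0, so β = Σxᵢyᵢ / (Σxᵢ² + σ²/τ²).
Σxᵢyᵢ = 1·7 + 4·15 + 3·10 + 5·22 = 207; Σxᵢ² = 51; σ²/τ² = 2.
β̂_MAP = 207 / (51 + 2) = 207/53 ≈ 3.906.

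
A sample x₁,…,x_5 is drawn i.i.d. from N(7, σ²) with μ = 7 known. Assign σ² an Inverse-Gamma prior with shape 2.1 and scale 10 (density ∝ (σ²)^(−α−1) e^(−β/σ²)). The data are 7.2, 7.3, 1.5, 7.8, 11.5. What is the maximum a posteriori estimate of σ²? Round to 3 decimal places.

σ̂²_MAP = 6.363

Sum of squared deviations about the known mean: SS = (7.2−7)² + (7.3−7)² + (1.5−7)² + (7.8−7)² + (11.5−7)² = 51.27.
The Normal likelihood contributes (σ²)^(−n/2) exp(−SS/(2σ²)), so the posterior is Inverse-Gamma(α + n/2, β + SS/2) = Inverse-Gamma(4.6, 35.635).
The mode of Inverse-Gamma(a, b) is b/(a+1) = 35.635/5.6 ≈ 6.363.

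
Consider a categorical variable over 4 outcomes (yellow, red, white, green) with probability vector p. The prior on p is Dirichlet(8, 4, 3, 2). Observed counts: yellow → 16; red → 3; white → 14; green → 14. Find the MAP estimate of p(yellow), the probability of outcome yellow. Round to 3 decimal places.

The posterior is Dirichlet(αᵢ + nᵢ) = Dirichlet(24, 7, 17, 16).
For a Dirichlet(a₁,…,a_K) with all aᵢ > 1, the mode has j-th component (aⱼ − 1)/(Σaᵢ − K).
Here Σaᵢ = 64 and K = 4, so p(yellow) = (24 − 1)/(64 − 4) = 23/60 ≈ 0.383.

MAP estimate of p(yellow) = 0.383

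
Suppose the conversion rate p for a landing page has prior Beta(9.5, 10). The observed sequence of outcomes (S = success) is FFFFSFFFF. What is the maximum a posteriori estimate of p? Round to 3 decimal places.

Prior: Beta(9.5, 10).
Data: 1 success in 9 trials (from the sequence). The binomial likelihood contributes p(1−p)^8, so the posterior is Beta(9.5+1, 10+8) = Beta(10.5, 18).
For Beta(a, b) with a, b > 1 the mode is (a−1)/(a+b−2) = 9.5/26.5 ≈ 0.358.

p̂_MAP = 0.358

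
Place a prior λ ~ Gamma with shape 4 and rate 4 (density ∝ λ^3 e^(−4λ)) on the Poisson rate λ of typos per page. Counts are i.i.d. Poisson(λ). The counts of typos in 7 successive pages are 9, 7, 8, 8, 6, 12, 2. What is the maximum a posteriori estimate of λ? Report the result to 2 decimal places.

λ̂_MAP = 5.00

Σxᵢ = 9+7+8+8+6+12+2 = 52, with n = 7.
Posterior ∝ λ^3e^(−4λ) · λ^52e^(−7λ) = λ^55e^(−11λ), i.e. Gamma(shape=56, rate=11).
The mode of a Gamma(a, b) with a ≥ 1 (shape–rate) is (a−1)/b = 55/11 ≈ 5.00.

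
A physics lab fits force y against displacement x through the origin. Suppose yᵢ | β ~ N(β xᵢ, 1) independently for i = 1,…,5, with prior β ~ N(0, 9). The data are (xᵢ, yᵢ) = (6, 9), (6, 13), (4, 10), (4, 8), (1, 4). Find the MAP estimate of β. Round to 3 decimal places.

β̂_MAP = 1.979

log p(β | y) = −Σ(yᵢ − βxᵢ)²/(2·1) − β²/(2·9) + const.
Setting the derivative to zero: Σxᵢ(yᵢ − βxᵢ)/1 − β/9 = 0, so β = Σxᵢyᵢ / (Σxᵢ² + σ²/τ²).
Σxᵢyᵢ = 6·9 + 6·13 + 4·10 + 4·8 + 1·4 = 208; Σxᵢ² = 105; σ²/τ² = 1/9.
β̂_MAP = 208 / (105 + 1/9) = 208/(946/9) = 936/473 ≈ 1.979.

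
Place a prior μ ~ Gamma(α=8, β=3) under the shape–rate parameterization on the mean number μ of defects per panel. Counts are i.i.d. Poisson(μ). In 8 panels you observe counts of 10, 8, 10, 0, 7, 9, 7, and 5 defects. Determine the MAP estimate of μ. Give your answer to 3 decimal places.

Σxᵢ = 10+8+10+0+7+9+7+5 = 56, with n = 8.
Posterior ∝ μ^7e^(−3μ) · μ^56e^(−8μ) = μ^63e^(−11μ), i.e. Gamma(shape=64, rate=11).
The mode of a Gamma(a, b) with a ≥ 1 (shape–rate) is (a−1)/b = 63/11 ≈ 5.727.

μ̂_MAP = 5.727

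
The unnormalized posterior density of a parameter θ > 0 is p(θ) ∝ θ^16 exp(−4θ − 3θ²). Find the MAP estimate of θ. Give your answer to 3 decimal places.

ℓ'(θ) = 16/θ − 4 − 6θ. Setting this to zero and multiplying by θ: 6θ² + 4θ − 16 = 0.
θ = (−4 + √(4² + 4·6·16)) / (2·6) = (−4 + √400) / 12 = (−4 + 20)/12 = 4/3.
ℓ''(θ) = −16/θ² − 6 < 0, confirming a maximum.

θ̂_MAP = 1.333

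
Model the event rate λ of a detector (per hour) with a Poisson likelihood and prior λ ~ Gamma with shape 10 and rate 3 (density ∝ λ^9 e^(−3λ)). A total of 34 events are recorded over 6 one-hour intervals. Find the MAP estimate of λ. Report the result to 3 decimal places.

Σxᵢ = 34, n = 6.
Posterior ∝ λ^9e^(−3λ) · λ^34e^(−6λ) = λ^43e^(−9λ), i.e. Gamma(shape=44, rate=9).
The mode of a Gamma(a, b) with a ≥ 1 (shape–rate) is (a−1)/b = 43/9 ≈ 4.778.

λ̂_MAP = 4.778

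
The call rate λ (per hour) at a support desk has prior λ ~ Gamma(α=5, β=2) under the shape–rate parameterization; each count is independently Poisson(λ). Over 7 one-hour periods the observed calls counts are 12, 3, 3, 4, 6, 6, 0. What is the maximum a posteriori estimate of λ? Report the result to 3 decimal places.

λ̂_MAP = 4.222

Σxᵢ = 12+3+3+4+6+6+0 = 34, with n = 7.
Posterior ∝ λ^4e^(−2λ) · λ^34e^(−7λ) = λ^38e^(−9λ), i.e. Gamma(shape=39, rate=9).
The mode of a Gamma(a, b) with a ≥ 1 (shape–rate) is (a−1)/b = 38/9 ≈ 4.222.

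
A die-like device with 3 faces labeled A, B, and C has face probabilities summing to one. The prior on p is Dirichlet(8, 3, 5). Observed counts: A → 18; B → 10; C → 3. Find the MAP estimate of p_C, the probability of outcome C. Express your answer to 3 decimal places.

The posterior is Dirichlet(αᵢ + nᵢ) = Dirichlet(26, 13, 8).
For a Dirichlet(a₁,…,a_K) with all aᵢ > 1, the mode has j-th component (aⱼ − 1)/(Σaᵢ − K).
Here Σaᵢ = 47 and K = 3, so p_C = (8 − 1)/(47 − 3) = 7/44 ≈ 0.159.

MAP estimate of p_C = 0.159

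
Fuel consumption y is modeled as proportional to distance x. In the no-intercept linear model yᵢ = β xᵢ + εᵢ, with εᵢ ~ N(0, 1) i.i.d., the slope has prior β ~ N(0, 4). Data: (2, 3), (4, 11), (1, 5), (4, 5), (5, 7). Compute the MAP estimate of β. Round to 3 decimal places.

log p(β | y) = −Σ(yᵢ − βxᵢ)²/(2·1) − β²/(2·4) + const.
Setting the derivative to zero: Σxᵢ(yᵢ − βxᵢ)/1 − β/4 = 0, so β = Σxᵢyᵢ / (Σxᵢ² + σ²/τ²).
Σxᵢyᵢ = 2·3 + 4·11 + 1·5 + 4·5 + 5·7 = 110; Σxᵢ² = 62; σ²/τ² = 0.25.
β̂_MAP = 110 / (62 + 0.25) = 110/62.25 ≈ 1.767.

β̂_MAP = 1.767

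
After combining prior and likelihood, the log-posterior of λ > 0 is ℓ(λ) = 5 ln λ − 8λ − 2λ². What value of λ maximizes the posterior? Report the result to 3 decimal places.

ℓ'(λ) = 5/λ − 8 − 4λ. Setting this to zero and multiplying by λ: 4λ² + 8λ − 5 = 0.
λ = (−8 + √(8² + 4·4·5)) / (2·4) = (−8 + √144) / 8 = (−8 + 12)/8 = 1/2.
ℓ''(λ) = −5/λ² − 4 < 0, confirming a maximum.

λ̂_MAP = 0.500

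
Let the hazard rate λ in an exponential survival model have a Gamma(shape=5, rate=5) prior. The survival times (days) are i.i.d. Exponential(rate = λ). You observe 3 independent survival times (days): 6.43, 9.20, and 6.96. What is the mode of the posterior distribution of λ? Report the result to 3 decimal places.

The Exponential(rate=λ) likelihood is ∝ λ^n e^(−λΣtᵢ). Here n = 3 and Σtᵢ = 6.43 + 9.20 + 6.96 = 22.59.
Posterior ∝ λ^4e^(−5λ) · λ^3e^(−22.59λ) = λ^7e^(−27.59λ), i.e. Gamma(8, 27.59).
Mode = (a−1)/b = 7/27.59 ≈ 0.254.

λ̂_MAP = 0.254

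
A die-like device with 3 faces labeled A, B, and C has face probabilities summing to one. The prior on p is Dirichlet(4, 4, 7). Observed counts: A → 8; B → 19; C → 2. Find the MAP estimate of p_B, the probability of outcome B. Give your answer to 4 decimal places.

The posterior is Dirichlet(αᵢ + nᵢ) = Dirichlet(12, 23, 9).
For a Dirichlet(a₁,…,a_K) with all aᵢ > 1, the mode has j-th component (aⱼ − 1)/(Σaᵢ − K).
Here Σaᵢ = 44 and K = 3, so p_B = (23 − 1)/(44 − 3) = 22/41 ≈ 0.5366.

MAP estimate of p_B = 0.5366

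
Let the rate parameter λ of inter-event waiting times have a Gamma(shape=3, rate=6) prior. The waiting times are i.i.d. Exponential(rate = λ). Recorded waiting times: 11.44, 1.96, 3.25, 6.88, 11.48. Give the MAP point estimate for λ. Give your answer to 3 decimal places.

λ̂_MAP = 0.171

The Exponential(rate=λ) likelihood is ∝ λ^n e^(−λΣtᵢ). Here n = 5 and Σtᵢ = 11.44 + 1.96 + 3.25 + 6.88 + 11.48 = 35.01.
Posterior ∝ λ^2e^(−6λ) · λ^5e^(−35.01λ) = λ^7e^(−41.01λ), i.e. Gamma(8, 41.01).
Mode = (a−1)/b = 7/41.01 ≈ 0.171.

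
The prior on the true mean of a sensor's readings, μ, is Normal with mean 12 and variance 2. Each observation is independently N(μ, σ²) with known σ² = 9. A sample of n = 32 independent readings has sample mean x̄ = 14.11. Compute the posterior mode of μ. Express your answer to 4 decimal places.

μ̂_MAP = 13.8499

n = 32, x̄ = 14.11.
For a Normal prior and Normal likelihood with known variance, the posterior is Normal; its mode equals its mean, the precision-weighted average.
Prior precision 1/σ₀² = 1/2 = 0.5; data precision n/σ² = 32/9.
μ̂ = (0.5·12 + (32/9)·14.11) / (0.5 + 32/9) = (12638/225)/(73/18) = 25276/1825 ≈ 13.8499.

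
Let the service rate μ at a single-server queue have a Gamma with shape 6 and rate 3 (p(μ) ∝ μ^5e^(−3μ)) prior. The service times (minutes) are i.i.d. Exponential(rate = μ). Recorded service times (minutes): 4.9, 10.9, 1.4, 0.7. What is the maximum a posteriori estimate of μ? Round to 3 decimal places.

The Exponential(rate=μ) likelihood is ∝ μ^n e^(−μΣtᵢ). Here n = 4 and Σtᵢ = 4.9 + 10.9 + 1.4 + 0.7 = 17.9.
Posterior ∝ μ^5e^(−3μ) · μ^4e^(−17.9μ) = μ^9e^(−20.9μ), i.e. Gamma(10, 20.9).
Mode = (a−1)/b = 9/20.9 ≈ 0.431.

μ̂_MAP = 0.431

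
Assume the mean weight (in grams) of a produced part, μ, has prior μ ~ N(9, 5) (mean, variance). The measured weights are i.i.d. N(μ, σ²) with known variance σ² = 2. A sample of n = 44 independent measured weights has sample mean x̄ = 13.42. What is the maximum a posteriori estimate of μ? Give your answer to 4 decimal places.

μ̂_MAP = 13.3802

n = 44, x̄ = 13.42.
For a Normal prior and Normal likelihood with known variance, the posterior is Normal; its mode equals its mean, the precision-weighted average.
Prior precision 1/σ₀² = 1/5 = 0.2; data precision n/σ² = 44/2 = 22.
μ̂ = (0.2·9 + 22·13.42) / (0.2 + 22) = 297.04/22.2 = 7426/555 ≈ 13.3802.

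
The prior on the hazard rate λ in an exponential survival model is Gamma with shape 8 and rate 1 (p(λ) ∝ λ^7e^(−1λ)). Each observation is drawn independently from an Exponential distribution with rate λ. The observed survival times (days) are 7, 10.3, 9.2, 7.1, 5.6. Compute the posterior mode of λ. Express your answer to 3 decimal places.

The Exponential(rate=λ) likelihood is ∝ λ^n e^(−λΣtᵢ). Here n = 5 and Σtᵢ = 7 + 10.3 + 9.2 + 7.1 + 5.6 = 39.2.
Posterior ∝ λ^7e^(−1λ) · λ^5e^(−39.2λ) = λ^12e^(−40.2λ), i.e. Gamma(13, 40.2).
Mode = (a−1)/b = 12/40.2 ≈ 0.299.

λ̂_MAP = 0.299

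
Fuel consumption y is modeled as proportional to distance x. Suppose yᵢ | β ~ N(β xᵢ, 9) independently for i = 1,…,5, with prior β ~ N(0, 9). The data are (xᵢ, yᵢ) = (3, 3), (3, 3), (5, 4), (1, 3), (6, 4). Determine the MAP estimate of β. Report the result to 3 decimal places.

β̂_MAP = 0.802

log p(β | y) = −Σ(yᵢ − βxᵢ)²/(2·9) − β²/(2·9) + const.
Setting the derivative to zero: Σxᵢ(yᵢ − βxᵢ)/9 − β/9 = 0, so β = Σxᵢyᵢ / (Σxᵢ² + σ²/τ²).
Σxᵢyᵢ = 3·3 + 3·3 + 5·4 + 1·3 + 6·4 = 65; Σxᵢ² = 80; σ²/τ² = 1.
β̂_MAP = 65 / (80 + 1) = 65/81 ≈ 0.802.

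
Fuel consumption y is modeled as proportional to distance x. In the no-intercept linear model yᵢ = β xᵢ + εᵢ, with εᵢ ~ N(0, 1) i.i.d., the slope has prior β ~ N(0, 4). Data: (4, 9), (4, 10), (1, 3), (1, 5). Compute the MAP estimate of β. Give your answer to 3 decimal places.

β̂_MAP = 2.453

log p(β | y) = −Σ(yᵢ − βxᵢ)²/(2·1) − β²/(2·4) + const.
Setting the derivative to zero: Σxᵢ(yᵢ − βxᵢ)/1 − β/4 = 0, so β = Σxᵢyᵢ / (Σxᵢ² + σ²/τ²).
Σxᵢyᵢ = 4·9 + 4·10 + 1·3 + 1·5 = 84; Σxᵢ² = 34; σ²/τ² = 0.25.
β̂_MAP = 84 / (34 + 0.25) = 84/34.25 ≈ 2.453.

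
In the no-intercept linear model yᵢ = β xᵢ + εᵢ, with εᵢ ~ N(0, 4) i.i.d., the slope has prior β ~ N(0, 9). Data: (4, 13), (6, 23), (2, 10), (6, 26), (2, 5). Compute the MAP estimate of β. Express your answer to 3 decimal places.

β̂_MAP = 3.899

log p(β | y) = −Σ(yᵢ − βxᵢ)²/(2·4) − β²/(2·9) + const.
Setting the derivative to zero: Σxᵢ(yᵢ − βxᵢ)/4 − β/9 = 0, so β = Σxᵢyᵢ / (Σxᵢ² + σ²/τ²).
Σxᵢyᵢ = 4·13 + 6·23 + 2·10 + 6·26 + 2·5 = 376; Σxᵢ² = 96; σ²/τ² = 4/9.
β̂_MAP = 376 / (96 + 4/9) = 376/(868/9) = 846/217 ≈ 3.899.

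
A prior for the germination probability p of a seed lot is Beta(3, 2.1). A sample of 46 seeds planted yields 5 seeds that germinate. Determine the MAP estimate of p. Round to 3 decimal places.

p̂_MAP = 0.143

Prior: Beta(3, 2.1).
Data: 5 successes in 46 trials. The binomial likelihood contributes p^5(1−p)^41, so the posterior is Beta(3+5, 2.1+41) = Beta(8, 43.1).
For Beta(a, b) with a, b > 1 the mode is (a−1)/(a+b−2) = 7/49.1 ≈ 0.143.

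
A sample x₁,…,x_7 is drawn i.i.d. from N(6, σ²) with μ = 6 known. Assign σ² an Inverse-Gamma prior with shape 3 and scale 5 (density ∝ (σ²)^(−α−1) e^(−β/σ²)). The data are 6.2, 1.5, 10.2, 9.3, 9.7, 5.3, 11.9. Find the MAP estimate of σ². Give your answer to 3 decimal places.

Sum of squared deviations about the known mean: SS = (6.2−6)² + (1.5−6)² + (10.2−6)² + (9.3−6)² + (9.7−6)² + (5.3−6)² + (11.9−6)² = 97.81.
The Normal likelihood contributes (σ²)^(−n/2) exp(−SS/(2σ²)), so the posterior is Inverse-Gamma(α + n/2, β + SS/2) = Inverse-Gamma(6.5, 53.905).
The mode of Inverse-Gamma(a, b) is b/(a+1) = 53.905/7.5 ≈ 7.187.

σ̂²_MAP = 7.187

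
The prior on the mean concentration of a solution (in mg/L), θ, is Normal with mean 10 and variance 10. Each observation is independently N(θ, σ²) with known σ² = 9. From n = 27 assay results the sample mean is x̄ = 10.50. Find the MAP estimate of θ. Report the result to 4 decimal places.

θ̂_MAP = 10.4839

n = 27, x̄ = 10.50.
For a Normal prior and Normal likelihood with known variance, the posterior is Normal; its mode equals its mean, the precision-weighted average.
Prior precision 1/σ₀² = 1/10 = 0.1; data precision n/σ² = 27/9 = 3.
θ̂ = (0.1·10 + 3·10.5) / (0.1 + 3) = 32.5/3.1 = 325/31 ≈ 10.4839.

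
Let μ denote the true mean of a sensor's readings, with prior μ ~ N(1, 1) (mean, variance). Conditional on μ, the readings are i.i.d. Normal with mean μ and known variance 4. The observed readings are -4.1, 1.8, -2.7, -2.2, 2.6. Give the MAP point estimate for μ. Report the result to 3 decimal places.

μ̂_MAP = -0.067

n = 5; x̄ = ((-4.1) + 1.8 + (-2.7) + (-2.2) + 2.6)/5 = -4.6/5 = -0.92.
For a Normal prior and Normal likelihood with known variance, the posterior is Normal; its mode equals its mean, the precision-weighted average.
Prior precision 1/σ₀² = 1/1 = 1; data precision n/σ² = 5/4 = 1.25.
μ̂ = (1·1 + 1.25·(-0.92)) / (1 + 1.25) = (-0.15)/2.25 = -1/15 ≈ -0.067.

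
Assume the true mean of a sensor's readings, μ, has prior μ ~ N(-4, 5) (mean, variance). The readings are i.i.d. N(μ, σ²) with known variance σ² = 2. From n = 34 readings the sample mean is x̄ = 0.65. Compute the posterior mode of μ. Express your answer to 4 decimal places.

μ̂_MAP = 0.5959

n = 34, x̄ = 0.65.
For a Normal prior and Normal likelihood with known variance, the posterior is Normal; its mode equals its mean, the precision-weighted average.
Prior precision 1/σ₀² = 1/5 = 0.2; data precision n/σ² = 34/2 = 17.
μ̂ = (0.2·(-4) + 17·0.65) / (0.2 + 17) = 10.25/17.2 = 205/344 ≈ 0.5959.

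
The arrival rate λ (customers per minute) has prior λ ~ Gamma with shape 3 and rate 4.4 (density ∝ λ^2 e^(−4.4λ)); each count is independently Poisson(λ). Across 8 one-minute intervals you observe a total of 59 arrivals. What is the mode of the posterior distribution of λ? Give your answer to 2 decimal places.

Σxᵢ = 59, n = 8.
Posterior ∝ λ^2e^(−4.4λ) · λ^59e^(−8λ) = λ^61e^(−12.4λ), i.e. Gamma(shape=62, rate=12.4).
The mode of a Gamma(a, b) with a ≥ 1 (shape–rate) is (a−1)/b = 61/12.4 ≈ 4.92.

λ̂_MAP = 4.92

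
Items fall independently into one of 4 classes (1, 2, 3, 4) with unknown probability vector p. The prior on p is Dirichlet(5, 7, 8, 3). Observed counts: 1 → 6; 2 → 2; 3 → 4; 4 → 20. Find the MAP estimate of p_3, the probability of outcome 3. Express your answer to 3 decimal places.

MAP estimate: 0.216

The posterior is Dirichlet(αᵢ + nᵢ) = Dirichlet(11, 9, 12, 23).
For a Dirichlet(a₁,…,a_K) with all aᵢ > 1, the mode has j-th component (aⱼ − 1)/(Σaᵢ − K).
Here Σaᵢ = 55 and K = 4, so p_3 = (12 − 1)/(55 − 4) = 11/51 ≈ 0.216.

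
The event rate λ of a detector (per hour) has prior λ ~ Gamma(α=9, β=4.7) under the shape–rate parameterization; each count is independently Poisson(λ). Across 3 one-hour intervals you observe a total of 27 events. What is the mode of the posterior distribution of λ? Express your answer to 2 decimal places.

Σxᵢ = 27, n = 3.
Posterior ∝ λ^8e^(−4.7λ) · λ^27e^(−3λ) = λ^35e^(−7.7λ), i.e. Gamma(shape=36, rate=7.7).
The mode of a Gamma(a, b) with a ≥ 1 (shape–rate) is (a−1)/b = 35/7.7 ≈ 4.55.

λ̂_MAP = 4.55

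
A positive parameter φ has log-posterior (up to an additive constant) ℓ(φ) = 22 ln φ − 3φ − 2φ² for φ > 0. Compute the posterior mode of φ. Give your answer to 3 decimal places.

ℓ'(φ) = 22/φ − 3 − 4φ. Setting this to zero and multiplying by φ: 4φ² + 3φ − 22 = 0.
φ = (−3 + √(3² + 4·4·22)) / (2·4) = (−3 + √361) / 8 = (−3 + 19)/8 = 2.
ℓ''(φ) = −22/φ² − 4 < 0, confirming a maximum.

φ̂_MAP = 2.000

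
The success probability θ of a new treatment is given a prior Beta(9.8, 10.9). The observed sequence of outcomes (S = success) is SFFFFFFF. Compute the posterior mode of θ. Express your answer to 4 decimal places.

Prior: Beta(9.8, 10.9).
Data: 1 success in 8 trials (from the sequence). The binomial likelihood contributes θ(1−θ)^7, so the posterior is Beta(9.8+1, 10.9+7) = Beta(10.8, 17.9).
For Beta(a, b) with a, b > 1 the mode is (a−1)/(a+b−2) = 9.8/26.7 ≈ 0.3670.

θ̂_MAP = 0.3670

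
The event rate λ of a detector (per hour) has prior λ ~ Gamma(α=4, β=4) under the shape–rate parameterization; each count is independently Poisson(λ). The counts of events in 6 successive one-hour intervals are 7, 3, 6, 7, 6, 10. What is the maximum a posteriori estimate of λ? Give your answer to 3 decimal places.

Σxᵢ = 7+3+6+7+6+10 = 39, with n = 6.
Posterior ∝ λ^3e^(−4λ) · λ^39e^(−6λ) = λ^42e^(−10λ), i.e. Gamma(shape=43, rate=10).
The mode of a Gamma(a, b) with a ≥ 1 (shape–rate) is (a−1)/b = 42/10 ≈ 4.200.

λ̂_MAP = 4.200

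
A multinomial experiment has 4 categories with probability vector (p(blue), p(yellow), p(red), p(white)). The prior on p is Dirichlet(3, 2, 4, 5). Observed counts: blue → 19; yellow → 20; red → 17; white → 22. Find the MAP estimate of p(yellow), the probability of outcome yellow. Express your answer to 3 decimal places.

The posterior is Dirichlet(αᵢ + nᵢ) = Dirichlet(22, 22, 21, 27).
For a Dirichlet(a₁,…,a_K) with all aᵢ > 1, the mode has j-th component (aⱼ − 1)/(Σaᵢ − K).
Here Σaᵢ = 92 and K = 4, so p(yellow) = (22 − 1)/(92 − 4) = 21/88 ≈ 0.239.

MAP estimate of p(yellow) = 0.239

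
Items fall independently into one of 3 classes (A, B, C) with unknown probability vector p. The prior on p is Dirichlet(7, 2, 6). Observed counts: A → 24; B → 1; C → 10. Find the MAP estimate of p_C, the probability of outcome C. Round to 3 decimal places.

MAP estimate of p_C = 0.319

The posterior is Dirichlet(αᵢ + nᵢ) = Dirichlet(31, 3, 16).
For a Dirichlet(a₁,…,a_K) with all aᵢ > 1, the mode has j-th component (aⱼ − 1)/(Σaᵢ − K).
Here Σaᵢ = 50 and K = 3, so p_C = (16 − 1)/(50 − 3) = 15/47 ≈ 0.319.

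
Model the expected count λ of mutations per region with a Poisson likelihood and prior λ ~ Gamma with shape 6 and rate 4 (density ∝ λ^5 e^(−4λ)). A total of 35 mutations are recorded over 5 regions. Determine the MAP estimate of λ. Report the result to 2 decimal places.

λ̂_MAP = 4.44

Σxᵢ = 35, n = 5.
Posterior ∝ λ^5e^(−4λ) · λ^35e^(−5λ) = λ^40e^(−9λ), i.e. Gamma(shape=41, rate=9).
The mode of a Gamma(a, b) with a ≥ 1 (shape–rate) is (a−1)/b = 40/9 ≈ 4.44.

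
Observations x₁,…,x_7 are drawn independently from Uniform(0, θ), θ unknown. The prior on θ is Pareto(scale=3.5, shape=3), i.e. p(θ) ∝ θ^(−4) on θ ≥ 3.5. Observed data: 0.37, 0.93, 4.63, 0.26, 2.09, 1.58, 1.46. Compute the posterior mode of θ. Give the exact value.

θ̂_MAP = 4.63

The Uniform(0, θ) likelihood is θ^(−n) for θ ≥ max(xᵢ), zero otherwise. Here max(xᵢ) = 4.63.
Posterior ∝ θ^(−4) · θ^(−7) = θ^(−11) on θ ≥ max(3.5, 4.63) = 4.63.
This density is strictly decreasing in θ, so the posterior mode lies at the lower boundary of the support.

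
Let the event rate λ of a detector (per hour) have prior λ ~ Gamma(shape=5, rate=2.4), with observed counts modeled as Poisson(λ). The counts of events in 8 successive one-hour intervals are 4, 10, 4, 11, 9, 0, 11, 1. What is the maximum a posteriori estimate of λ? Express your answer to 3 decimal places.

Σxᵢ = 4+10+4+11+9+0+11+1 = 50, with n = 8.
Posterior ∝ λ^4e^(−2.4λ) · λ^50e^(−8λ) = λ^54e^(−10.4λ), i.e. Gamma(shape=55, rate=10.4).
The mode of a Gamma(a, b) with a ≥ 1 (shape–rate) is (a−1)/b = 54/10.4 ≈ 5.192.

λ̂_MAP = 5.192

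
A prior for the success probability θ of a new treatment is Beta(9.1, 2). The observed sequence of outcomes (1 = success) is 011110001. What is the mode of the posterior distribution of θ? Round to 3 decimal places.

θ̂_MAP = 0.724

Prior: Beta(9.1, 2).
Data: 5 successes in 9 trials (from the sequence). The binomial likelihood contributes θ^5(1−θ)^4, so the posterior is Beta(9.1+5, 2+4) = Beta(14.1, 6).
For Beta(a, b) with a, b > 1 the mode is (a−1)/(a+b−2) = 13.1/18.1 ≈ 0.724.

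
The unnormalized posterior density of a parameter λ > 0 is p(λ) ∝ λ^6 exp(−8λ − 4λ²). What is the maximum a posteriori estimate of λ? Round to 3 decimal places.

λ̂_MAP = 0.500

ℓ'(λ) = 6/λ − 8 − 8λ. Setting this to zero and multiplying by λ: 8λ² + 8λ − 6 = 0.
λ = (−8 + √(8² + 4·8·6)) / (2·8) = (−8 + √256) / 16 = (−8 + 16)/16 = 1/2.
ℓ''(λ) = −6/λ² − 8 < 0, confirming a maximum.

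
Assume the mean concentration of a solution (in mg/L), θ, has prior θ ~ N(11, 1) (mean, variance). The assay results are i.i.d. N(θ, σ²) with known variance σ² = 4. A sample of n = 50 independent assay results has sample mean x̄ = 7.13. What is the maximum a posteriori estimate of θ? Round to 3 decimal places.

n = 50, x̄ = 7.13.
For a Normal prior and Normal likelihood with known variance, the posterior is Normal; its mode equals its mean, the precision-weighted average.
Prior precision 1/σ₀² = 1/1 = 1; data precision n/σ² = 50/4 = 12.5.
θ̂ = (1·11 + 12.5·7.13) / (1 + 12.5) = 100.125/13.5 = 89/12 ≈ 7.417.

θ̂_MAP = 7.417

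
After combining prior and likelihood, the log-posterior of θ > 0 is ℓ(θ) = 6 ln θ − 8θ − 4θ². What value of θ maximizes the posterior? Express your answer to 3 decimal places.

ℓ'(θ) = 6/θ − 8 − 8θ. Setting this to zero and multiplying by θ: 8θ² + 8θ − 6 = 0.
θ = (−8 + √(8² + 4·8·6)) / (2·8) = (−8 + √256) / 16 = (−8 + 16)/16 = 1/2.
ℓ''(θ) = −6/θ² − 8 < 0, confirming a maximum.

θ̂_MAP = 0.500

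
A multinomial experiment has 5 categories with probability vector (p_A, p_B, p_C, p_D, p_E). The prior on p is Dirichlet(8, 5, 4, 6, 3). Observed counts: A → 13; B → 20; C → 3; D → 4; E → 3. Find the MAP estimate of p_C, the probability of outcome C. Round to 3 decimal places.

MAP estimate of p_C = 0.094

The posterior is Dirichlet(αᵢ + nᵢ) = Dirichlet(21, 25, 7, 10, 6).
For a Dirichlet(a₁,…,a_K) with all aᵢ > 1, the mode has j-th component (aⱼ − 1)/(Σaᵢ − K).
Here Σaᵢ = 69 and K = 5, so p_C = (7 − 1)/(69 − 5) = 6/64 ≈ 0.094.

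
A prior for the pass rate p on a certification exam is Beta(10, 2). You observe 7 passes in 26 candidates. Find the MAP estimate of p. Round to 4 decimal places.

p̂_MAP = 0.4444

Prior: Beta(10, 2).
Data: 7 successes in 26 trials. The binomial likelihood contributes p^7(1−p)^19, so the posterior is Beta(10+7, 2+19) = Beta(17, 21).
For Beta(a, b) with a, b > 1 the mode is (a−1)/(a+b−2) = 16/36 ≈ 0.4444.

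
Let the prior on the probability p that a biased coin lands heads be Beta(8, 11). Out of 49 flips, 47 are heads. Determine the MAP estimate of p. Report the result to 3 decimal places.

p̂_MAP = 0.818

Prior: Beta(8, 11).
Data: 47 successes in 49 trials. The binomial likelihood contributes p^47(1−p)^2, so the posterior is Beta(8+47, 11+2) = Beta(55, 13).
For Beta(a, b) with a, b > 1 the mode is (a−1)/(a+b−2) = 54/66 ≈ 0.818.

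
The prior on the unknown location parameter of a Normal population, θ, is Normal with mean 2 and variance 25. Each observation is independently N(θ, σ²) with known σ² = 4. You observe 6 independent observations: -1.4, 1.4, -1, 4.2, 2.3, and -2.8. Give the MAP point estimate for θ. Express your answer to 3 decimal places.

n = 6; x̄ = ((-1.4) + 1.4 + (-1) + 4.2 + 2.3 + (-2.8))/6 = 2.7/6 = 0.45.
For a Normal prior and Normal likelihood with known variance, the posterior is Normal; its mode equals its mean, the precision-weighted average.
Prior precision 1/σ₀² = 1/25 = 0.04; data precision n/σ² = 6/4 = 1.5.
θ̂ = (0.04·2 + 1.5·0.45) / (0.04 + 1.5) = 0.755/1.54 = 151/308 ≈ 0.490.

θ̂_MAP = 0.490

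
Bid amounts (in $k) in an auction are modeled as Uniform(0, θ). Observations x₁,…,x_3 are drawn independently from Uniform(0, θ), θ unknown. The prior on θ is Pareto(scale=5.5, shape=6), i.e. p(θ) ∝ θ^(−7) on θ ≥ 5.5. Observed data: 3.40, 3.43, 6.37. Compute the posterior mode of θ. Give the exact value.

The Uniform(0, θ) likelihood is θ^(−n) for θ ≥ max(xᵢ), zero otherwise. Here max(xᵢ) = 6.37.
Posterior ∝ θ^(−7) · θ^(−3) = θ^(−10) on θ ≥ max(5.5, 6.37) = 6.37.
This density is strictly decreasing in θ, so the posterior mode lies at the lower boundary of the support.

θ̂_MAP = 6.37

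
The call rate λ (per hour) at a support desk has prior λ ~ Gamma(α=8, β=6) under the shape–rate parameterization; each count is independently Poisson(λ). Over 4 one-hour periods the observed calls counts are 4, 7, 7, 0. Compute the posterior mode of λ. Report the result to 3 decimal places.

λ̂_MAP = 2.500

Σxᵢ = 4+7+7+0 = 18, with n = 4.
Posterior ∝ λ^7e^(−6λ) · λ^18e^(−4λ) = λ^25e^(−10λ), i.e. Gamma(shape=26, rate=10).
The mode of a Gamma(a, b) with a ≥ 1 (shape–rate) is (a−1)/b = 25/10 ≈ 2.500.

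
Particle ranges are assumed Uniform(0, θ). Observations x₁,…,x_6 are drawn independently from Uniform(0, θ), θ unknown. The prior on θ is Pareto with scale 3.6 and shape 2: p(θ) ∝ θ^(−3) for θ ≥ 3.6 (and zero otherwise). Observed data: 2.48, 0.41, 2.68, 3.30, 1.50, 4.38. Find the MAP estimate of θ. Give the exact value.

θ̂_MAP = 4.38

The Uniform(0, θ) likelihood is θ^(−n) for θ ≥ max(xᵢ), zero otherwise. Here max(xᵢ) = 4.38.
Posterior ∝ θ^(−3) · θ^(−6) = θ^(−9) on θ ≥ max(3.6, 4.38) = 4.38.
This density is strictly decreasing in θ, so the posterior mode lies at the lower boundary of the support.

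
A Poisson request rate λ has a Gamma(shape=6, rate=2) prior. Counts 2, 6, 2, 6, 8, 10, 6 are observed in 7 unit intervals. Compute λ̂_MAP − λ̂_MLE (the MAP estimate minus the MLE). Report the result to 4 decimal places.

MAP − MLE = -0.7143

Σxᵢ = 40. Posterior is Gamma(46, 9); MAP = (46−1)/9 = 45/9 ≈ 5.00000.
MLE = x̄ = 40/7 ≈ 5.71429.
Difference = 45/9 − 40/7 = -5/7 ≈ -0.7143.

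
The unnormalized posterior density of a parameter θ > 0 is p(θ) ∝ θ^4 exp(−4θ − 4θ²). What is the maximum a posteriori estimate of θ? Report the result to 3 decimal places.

ℓ'(θ) = 4/θ − 4 − 8θ. Setting this to zero and multiplying by θ: 8θ² + 4θ − 4 = 0.
θ = (−4 + √(4² + 4·8·4)) / (2·8) = (−4 + √144) / 16 = (−4 + 12)/16 = 1/2.
ℓ''(θ) = −4/θ² − 8 < 0, confirming a maximum.

θ̂_MAP = 0.500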